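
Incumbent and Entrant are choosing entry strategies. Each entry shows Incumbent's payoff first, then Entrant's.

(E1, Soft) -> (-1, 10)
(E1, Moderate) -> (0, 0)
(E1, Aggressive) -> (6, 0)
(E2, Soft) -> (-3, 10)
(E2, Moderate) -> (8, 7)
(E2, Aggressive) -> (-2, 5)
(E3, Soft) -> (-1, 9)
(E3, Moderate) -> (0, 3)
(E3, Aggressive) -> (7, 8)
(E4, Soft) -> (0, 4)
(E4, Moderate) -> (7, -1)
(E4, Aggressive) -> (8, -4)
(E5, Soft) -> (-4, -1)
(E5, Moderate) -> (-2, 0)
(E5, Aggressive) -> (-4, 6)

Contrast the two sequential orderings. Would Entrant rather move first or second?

first

If Incumbent leads: Entrant's best replies are E1→Soft, E2→Soft, E3→Soft, E4→Soft, E5→Aggressive; Incumbent's induced payoffs -1, -3, -1, 0, -4; outcome (E4, Soft), payoffs (0, 4).
If Entrant leads: Incumbent's best replies are Soft→E4, Moderate→E2, Aggressive→E4; Entrant's induced payoffs 4, 7, -4; outcome (E2, Moderate), payoffs (8, 7).
Entrant gets 7 moving first and 4 moving second, so Entrant prefers to move first.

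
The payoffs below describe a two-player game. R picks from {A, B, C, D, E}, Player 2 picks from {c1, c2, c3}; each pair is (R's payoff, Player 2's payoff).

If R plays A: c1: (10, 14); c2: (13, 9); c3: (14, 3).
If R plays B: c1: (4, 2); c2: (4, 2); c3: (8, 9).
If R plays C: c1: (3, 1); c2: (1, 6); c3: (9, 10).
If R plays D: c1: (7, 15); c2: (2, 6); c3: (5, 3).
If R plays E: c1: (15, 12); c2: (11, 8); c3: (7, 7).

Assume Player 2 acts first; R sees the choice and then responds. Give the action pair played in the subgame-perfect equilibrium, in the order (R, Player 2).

R best-responds to each possible Player 2 move:
- c1: R compares 10, 4, 3, 7, 15 and picks E; Player 2 would get 12.
- c2: R compares 13, 4, 1, 2, 11 and picks A; Player 2 would get 9.
- c3: R compares 14, 8, 9, 5, 7 and picks A; Player 2 would get 3.
Among 12, 9, 3, the best is 12 at c1. Subgame-perfect outcome: (E, c1) with payoffs (15, 12).

(E, c1)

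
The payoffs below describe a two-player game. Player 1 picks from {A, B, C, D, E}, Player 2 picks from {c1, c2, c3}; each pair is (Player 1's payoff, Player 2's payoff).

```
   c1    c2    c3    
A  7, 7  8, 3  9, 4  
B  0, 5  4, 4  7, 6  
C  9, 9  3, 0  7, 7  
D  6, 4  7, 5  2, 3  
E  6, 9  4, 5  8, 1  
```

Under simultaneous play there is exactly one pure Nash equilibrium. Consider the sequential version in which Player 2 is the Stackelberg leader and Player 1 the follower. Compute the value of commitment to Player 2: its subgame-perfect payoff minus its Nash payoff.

0

Solve by backward induction (Player 2 leads).
- c1: BR = C, leader payoff 9.
- c2: BR = A, leader payoff 3.
- c3: BR = A, leader payoff 4.
Player 2's induced payoffs are 9, 3, 4, so Player 2 commits to c1. Subgame-perfect outcome: (C, c1) with payoffs (9, 9).
Now find the simultaneous Nash equilibrium.
Player 1's best replies: c1→C; c2→A; c3→A.
Player 2's best replies: A→c1; B→c3; C→c1; D→c2; E→c1.
The unique mutual best reply is (C, c1), giving (9, 9).
Player 2's commitment gain: 9 − 9 = 0.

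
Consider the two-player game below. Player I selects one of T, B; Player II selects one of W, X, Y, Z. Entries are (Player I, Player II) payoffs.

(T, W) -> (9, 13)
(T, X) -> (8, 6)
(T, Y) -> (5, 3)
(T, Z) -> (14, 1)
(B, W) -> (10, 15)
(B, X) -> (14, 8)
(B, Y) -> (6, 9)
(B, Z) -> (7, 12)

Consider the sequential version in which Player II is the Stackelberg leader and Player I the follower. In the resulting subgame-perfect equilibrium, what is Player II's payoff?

Work backward from Player I's decision.
- W: BR = B, leader payoff 15.
- X: BR = B, leader payoff 8.
- Y: BR = B, leader payoff 9.
- Z: BR = T, leader payoff 1.
Maximizing over 15, 8, 9, 1, Player II chooses W. Subgame-perfect outcome: (B, W) with payoffs (10, 15).

15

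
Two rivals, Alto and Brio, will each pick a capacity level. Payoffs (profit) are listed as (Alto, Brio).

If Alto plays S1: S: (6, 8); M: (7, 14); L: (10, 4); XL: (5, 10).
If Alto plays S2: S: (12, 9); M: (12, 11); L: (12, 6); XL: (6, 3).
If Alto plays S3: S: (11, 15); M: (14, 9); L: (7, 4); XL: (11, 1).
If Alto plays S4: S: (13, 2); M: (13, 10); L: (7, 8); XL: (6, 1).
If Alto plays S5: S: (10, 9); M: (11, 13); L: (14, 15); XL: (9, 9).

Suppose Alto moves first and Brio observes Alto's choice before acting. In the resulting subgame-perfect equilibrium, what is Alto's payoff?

14

Brio best-responds to each possible Alto move:
- S1: Brio compares 8, 14, 4, 10 and picks M; Alto would get 7.
- S2: Brio compares 9, 11, 6, 3 and picks M; Alto would get 12.
- S3: Brio compares 15, 9, 4, 1 and picks S; Alto would get 11.
- S4: Brio compares 2, 10, 8, 1 and picks M; Alto would get 13.
- S5: Brio compares 9, 13, 15, 9 and picks L; Alto would get 14.
Among 7, 12, 11, 13, 14, the best is 14 at S5. Subgame-perfect outcome: (S5, L) with payoffs (14, 15).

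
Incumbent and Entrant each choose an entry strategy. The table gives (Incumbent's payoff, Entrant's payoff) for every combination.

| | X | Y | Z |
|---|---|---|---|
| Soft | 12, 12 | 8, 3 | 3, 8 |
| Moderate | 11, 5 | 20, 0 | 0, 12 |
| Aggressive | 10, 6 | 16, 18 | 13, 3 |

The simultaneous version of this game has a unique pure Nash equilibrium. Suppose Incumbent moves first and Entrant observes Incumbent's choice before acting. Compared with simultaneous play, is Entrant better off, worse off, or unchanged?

better off

Solve by backward induction (Incumbent leads).
- Soft: Entrant compares 12, 3, 8 and picks X; Incumbent would get 12.
- Moderate: Entrant compares 5, 0, 12 and picks Z; Incumbent would get 0.
- Aggressive: Entrant compares 6, 18, 3 and picks Y; Incumbent would get 16.
Maximizing over 12, 0, 16, Incumbent chooses Aggressive. Subgame-perfect outcome: (Aggressive, Y) with payoffs (16, 18).
For the simultaneous game, intersect best replies.
Incumbent's best replies: X→Soft; Y→Moderate; Z→Aggressive.
Entrant's best replies: Soft→X; Moderate→Z; Aggressive→Y.
The unique mutual best reply is (Soft, X), giving (12, 12).
Entrant earns 18 sequentially versus 12 at the Nash outcome: better off.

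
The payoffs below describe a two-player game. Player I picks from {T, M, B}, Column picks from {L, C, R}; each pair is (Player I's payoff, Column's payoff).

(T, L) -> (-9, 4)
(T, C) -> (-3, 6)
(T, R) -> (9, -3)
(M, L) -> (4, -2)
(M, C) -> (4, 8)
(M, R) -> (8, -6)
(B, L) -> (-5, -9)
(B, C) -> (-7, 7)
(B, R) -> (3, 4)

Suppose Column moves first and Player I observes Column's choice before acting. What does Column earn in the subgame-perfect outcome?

8

Player I best-responds to each possible Column move:
- L: BR = M, leader payoff -2.
- C: BR = M, leader payoff 8.
- R: BR = T, leader payoff -3.
Maximizing over -2, 8, -3, Column chooses C. Subgame-perfect outcome: (M, C) with payoffs (4, 8).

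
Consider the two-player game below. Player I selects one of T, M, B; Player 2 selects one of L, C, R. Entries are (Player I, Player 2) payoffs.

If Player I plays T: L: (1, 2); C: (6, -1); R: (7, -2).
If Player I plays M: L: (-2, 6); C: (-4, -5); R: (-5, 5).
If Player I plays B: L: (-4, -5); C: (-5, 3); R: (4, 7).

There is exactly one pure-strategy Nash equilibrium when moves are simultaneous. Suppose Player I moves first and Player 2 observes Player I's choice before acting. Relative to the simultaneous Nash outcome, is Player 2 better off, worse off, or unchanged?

Player 2 best-responds to each possible Player I move:
- T: Player 2 compares 2, -1, -2 and picks L; Player I would get 1.
- M: Player 2 compares 6, -5, 5 and picks L; Player I would get -2.
- B: Player 2 compares -5, 3, 7 and picks R; Player I would get 4.
Among 1, -2, 4, the best is 4 at B. Subgame-perfect outcome: (B, R) with payoffs (4, 7).
Under simultaneous play:
Player I's best replies: L→T; C→T; R→T.
Player 2's best replies: T→L; M→L; B→R.
Only (T, L) has each player best-responding; Nash payoffs (1, 2).
Player 2 earns 7 sequentially versus 2 at the Nash outcome: better off.

better off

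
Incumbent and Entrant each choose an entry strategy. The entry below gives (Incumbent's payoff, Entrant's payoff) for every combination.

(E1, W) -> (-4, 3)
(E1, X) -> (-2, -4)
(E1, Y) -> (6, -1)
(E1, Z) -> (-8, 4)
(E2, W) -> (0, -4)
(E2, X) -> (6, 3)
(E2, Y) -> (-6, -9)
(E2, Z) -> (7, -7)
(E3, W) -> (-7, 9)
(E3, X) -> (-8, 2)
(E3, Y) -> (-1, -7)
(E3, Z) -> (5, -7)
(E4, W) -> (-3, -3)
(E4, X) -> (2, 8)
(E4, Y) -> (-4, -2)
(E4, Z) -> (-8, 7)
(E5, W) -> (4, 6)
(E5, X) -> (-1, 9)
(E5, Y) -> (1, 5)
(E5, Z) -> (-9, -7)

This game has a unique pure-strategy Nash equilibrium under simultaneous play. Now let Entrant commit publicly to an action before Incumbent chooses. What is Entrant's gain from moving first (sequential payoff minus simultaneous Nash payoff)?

Solve by backward induction (Entrant leads).
- W: Incumbent compares -4, 0, -7, -3, 4 and picks E5; Entrant would get 6.
- X: Incumbent compares -2, 6, -8, 2, -1 and picks E2; Entrant would get 3.
- Y: Incumbent compares 6, -6, -1, -4, 1 and picks E1; Entrant would get -1.
- Z: Incumbent compares -8, 7, 5, -8, -9 and picks E2; Entrant would get -7.
Entrant's induced payoffs are 6, 3, -1, -7, so Entrant commits to W. Subgame-perfect outcome: (E5, W) with payoffs (4, 6).
Now find the simultaneous Nash equilibrium.
Incumbent's best replies: W→E5; X→E2; Y→E1; Z→E2.
Entrant's best replies: E1→Z; E2→X; E3→W; E4→X; E5→X.
The unique mutual best reply is (E2, X), giving (6, 3).
Entrant's commitment gain: 6 − 3 = 3.

3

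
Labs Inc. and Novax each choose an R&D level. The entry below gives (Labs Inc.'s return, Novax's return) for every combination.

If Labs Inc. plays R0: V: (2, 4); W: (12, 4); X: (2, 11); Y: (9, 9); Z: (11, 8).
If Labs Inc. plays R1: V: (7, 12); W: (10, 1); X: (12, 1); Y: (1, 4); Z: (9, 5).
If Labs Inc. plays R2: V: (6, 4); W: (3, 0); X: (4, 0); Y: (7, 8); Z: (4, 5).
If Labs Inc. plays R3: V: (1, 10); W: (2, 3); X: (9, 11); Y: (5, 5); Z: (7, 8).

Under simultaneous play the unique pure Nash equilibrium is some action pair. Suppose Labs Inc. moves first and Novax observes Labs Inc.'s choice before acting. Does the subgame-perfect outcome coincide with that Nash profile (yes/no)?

no

Work backward from Novax's decision.
- R0: Novax compares 4, 4, 11, 9, 8 and picks X; Labs Inc. would get 2.
- R1: Novax compares 12, 1, 1, 4, 5 and picks V; Labs Inc. would get 7.
- R2: Novax compares 4, 0, 0, 8, 5 and picks Y; Labs Inc. would get 7.
- R3: Novax compares 10, 3, 11, 5, 8 and picks X; Labs Inc. would get 9.
Among 2, 7, 7, 9, the best is 9 at R3. Subgame-perfect outcome: (R3, X) with payoffs (9, 11).
Now find the simultaneous Nash equilibrium.
Labs Inc.'s best replies: V→R1; W→R0; X→R1; Y→R0; Z→R0.
Novax's best replies: R0→X; R1→V; R2→Y; R3→X.
Only (R1, V) has each player best-responding; Nash payoffs (7, 12).
Sequential outcome (R3, X) differs from the Nash profile (R1, V).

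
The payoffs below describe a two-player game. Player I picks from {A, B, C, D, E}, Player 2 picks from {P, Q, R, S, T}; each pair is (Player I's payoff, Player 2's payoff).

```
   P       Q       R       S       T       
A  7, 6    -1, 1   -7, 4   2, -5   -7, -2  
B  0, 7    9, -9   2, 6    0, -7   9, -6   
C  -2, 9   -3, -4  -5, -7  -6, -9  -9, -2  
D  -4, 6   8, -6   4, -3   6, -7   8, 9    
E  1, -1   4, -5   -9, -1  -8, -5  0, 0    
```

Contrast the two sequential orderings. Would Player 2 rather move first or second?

second

If Player I leads: Player 2's best replies are A→P, B→P, C→P, D→T, E→T; Player I's induced payoffs 7, 0, -2, 8, 0; outcome (D, T), payoffs (8, 9).
If Player 2 leads: Player I's best replies are P→A, Q→B, R→D, S→D, T→B; Player 2's induced payoffs 6, -9, -3, -7, -6; outcome (A, P), payoffs (7, 6).
Player 2 gets 6 moving first and 9 moving second, so Player 2 prefers to move second.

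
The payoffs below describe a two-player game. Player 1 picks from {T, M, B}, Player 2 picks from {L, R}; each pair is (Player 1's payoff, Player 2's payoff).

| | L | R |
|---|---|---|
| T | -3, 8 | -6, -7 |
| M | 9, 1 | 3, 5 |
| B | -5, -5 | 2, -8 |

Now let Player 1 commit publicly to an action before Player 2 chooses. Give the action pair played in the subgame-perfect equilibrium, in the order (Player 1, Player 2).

(M, R)

Solve by backward induction (Player 1 leads).
- T: BR = L, leader payoff -3.
- M: BR = R, leader payoff 3.
- B: BR = L, leader payoff -5.
Player 1's induced payoffs are -3, 3, -5, so Player 1 commits to M. Subgame-perfect outcome: (M, R) with payoffs (3, 5).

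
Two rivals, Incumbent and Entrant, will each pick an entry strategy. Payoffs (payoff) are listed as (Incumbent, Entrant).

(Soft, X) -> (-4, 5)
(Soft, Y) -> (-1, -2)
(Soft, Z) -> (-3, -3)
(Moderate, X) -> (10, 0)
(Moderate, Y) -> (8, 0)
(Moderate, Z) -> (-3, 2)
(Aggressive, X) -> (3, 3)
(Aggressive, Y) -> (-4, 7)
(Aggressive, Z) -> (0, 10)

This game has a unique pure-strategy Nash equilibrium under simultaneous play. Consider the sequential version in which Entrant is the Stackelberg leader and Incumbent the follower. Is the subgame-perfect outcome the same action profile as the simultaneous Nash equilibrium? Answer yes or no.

yes

Solve by backward induction (Entrant leads).
- X: Incumbent compares -4, 10, 3 and picks Moderate; Entrant would get 0.
- Y: Incumbent compares -1, 8, -4 and picks Moderate; Entrant would get 0.
- Z: Incumbent compares -3, -3, 0 and picks Aggressive; Entrant would get 10.
Among 0, 0, 10, the best is 10 at Z. Subgame-perfect outcome: (Aggressive, Z) with payoffs (0, 10).
Under simultaneous play:
Incumbent's best replies: X→Moderate; Y→Moderate; Z→Aggressive.
Entrant's best replies: Soft→X; Moderate→Z; Aggressive→Z.
The unique mutual best reply is (Aggressive, Z), giving (0, 10).
Sequential outcome (Aggressive, Z) coincides with the Nash profile (Aggressive, Z).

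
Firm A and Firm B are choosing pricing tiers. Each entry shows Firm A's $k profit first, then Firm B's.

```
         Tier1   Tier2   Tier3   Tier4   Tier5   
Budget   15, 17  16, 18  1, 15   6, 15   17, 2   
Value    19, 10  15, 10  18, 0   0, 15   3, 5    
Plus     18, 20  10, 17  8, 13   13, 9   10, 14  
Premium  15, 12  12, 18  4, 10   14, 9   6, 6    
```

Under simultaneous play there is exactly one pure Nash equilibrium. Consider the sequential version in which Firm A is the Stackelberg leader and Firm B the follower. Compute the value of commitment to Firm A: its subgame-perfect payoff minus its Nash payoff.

Solve by backward induction (Firm A leads).
- Budget → Firm B plays Tier2 (best of 17, 18, 15, 15, 2); Firm A gets 16.
- Value → Firm B plays Tier4 (best of 10, 10, 0, 15, 5); Firm A gets 0.
- Plus → Firm B plays Tier1 (best of 20, 17, 13, 9, 14); Firm A gets 18.
- Premium → Firm B plays Tier2 (best of 12, 18, 10, 9, 6); Firm A gets 12.
Firm A's induced payoffs are 16, 0, 18, 12, so Firm A commits to Plus. Subgame-perfect outcome: (Plus, Tier1) with payoffs (18, 20).
Under simultaneous play:
Firm A's best replies: Tier1→Value; Tier2→Budget; Tier3→Value; Tier4→Premium; Tier5→Budget.
Firm B's best replies: Budget→Tier2; Value→Tier4; Plus→Tier1; Premium→Tier2.
The unique mutual best reply is (Budget, Tier2), giving (16, 18).
Firm A's commitment gain: 18 − 16 = 2.

2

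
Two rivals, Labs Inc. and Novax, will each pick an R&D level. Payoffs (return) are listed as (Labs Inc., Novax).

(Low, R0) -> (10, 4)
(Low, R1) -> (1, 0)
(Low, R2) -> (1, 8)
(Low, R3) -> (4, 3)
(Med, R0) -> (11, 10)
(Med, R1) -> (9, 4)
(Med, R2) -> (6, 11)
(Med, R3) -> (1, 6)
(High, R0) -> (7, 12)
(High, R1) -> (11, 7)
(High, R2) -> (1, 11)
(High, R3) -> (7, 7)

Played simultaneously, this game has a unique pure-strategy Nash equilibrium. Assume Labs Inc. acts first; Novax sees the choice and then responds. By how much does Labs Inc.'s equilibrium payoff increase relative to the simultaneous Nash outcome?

Backward induction with Labs Inc. moving first.
- Low: Novax compares 4, 0, 8, 3 and picks R2; Labs Inc. would get 1.
- Med: Novax compares 10, 4, 11, 6 and picks R2; Labs Inc. would get 6.
- High: Novax compares 12, 7, 11, 7 and picks R0; Labs Inc. would get 7.
Maximizing over 1, 6, 7, Labs Inc. chooses High. Subgame-perfect outcome: (High, R0) with payoffs (7, 12).
Under simultaneous play:
Labs Inc.'s best replies: R0→Med; R1→High; R2→Med; R3→High.
Novax's best replies: Low→R2; Med→R2; High→R0.
Only (Med, R2) has each player best-responding; Nash payoffs (6, 11).
Labs Inc.'s commitment gain: 7 − 6 = 1.

1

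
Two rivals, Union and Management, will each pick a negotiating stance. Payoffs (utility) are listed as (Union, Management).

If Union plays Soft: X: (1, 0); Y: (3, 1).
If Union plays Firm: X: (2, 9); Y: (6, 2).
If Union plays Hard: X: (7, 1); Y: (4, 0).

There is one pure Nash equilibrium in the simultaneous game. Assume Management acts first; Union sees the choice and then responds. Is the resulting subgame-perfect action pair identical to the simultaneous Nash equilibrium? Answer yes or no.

no

Solve by backward induction (Management leads).
- X → Union plays Hard (best of 1, 2, 7); Management gets 1.
- Y → Union plays Firm (best of 3, 6, 4); Management gets 2.
Among 1, 2, the best is 2 at Y. Subgame-perfect outcome: (Firm, Y) with payoffs (6, 2).
Under simultaneous play:
Union's best replies: X→Hard; Y→Firm.
Management's best replies: Soft→Y; Firm→X; Hard→X.
The unique mutual best reply is (Hard, X), giving (7, 1).
Sequential outcome (Firm, Y) differs from the Nash profile (Hard, X).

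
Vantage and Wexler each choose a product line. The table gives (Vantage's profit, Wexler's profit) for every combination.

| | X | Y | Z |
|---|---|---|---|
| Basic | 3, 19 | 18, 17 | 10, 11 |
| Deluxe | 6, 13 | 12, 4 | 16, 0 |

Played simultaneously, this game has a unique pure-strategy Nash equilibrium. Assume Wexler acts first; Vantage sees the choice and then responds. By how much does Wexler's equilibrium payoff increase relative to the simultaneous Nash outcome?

Solve by backward induction (Wexler leads).
- X: Vantage compares 3, 6 and picks Deluxe; Wexler would get 13.
- Y: Vantage compares 18, 12 and picks Basic; Wexler would get 17.
- Z: Vantage compares 10, 16 and picks Deluxe; Wexler would get 0.
Maximizing over 13, 17, 0, Wexler chooses Y. Subgame-perfect outcome: (Basic, Y) with payoffs (18, 17).
Under simultaneous play:
Vantage's best replies: X→Deluxe; Y→Basic; Z→Deluxe.
Wexler's best replies: Basic→X; Deluxe→X.
The unique mutual best reply is (Deluxe, X), giving (6, 13).
Wexler's commitment gain: 17 − 13 = 4.

4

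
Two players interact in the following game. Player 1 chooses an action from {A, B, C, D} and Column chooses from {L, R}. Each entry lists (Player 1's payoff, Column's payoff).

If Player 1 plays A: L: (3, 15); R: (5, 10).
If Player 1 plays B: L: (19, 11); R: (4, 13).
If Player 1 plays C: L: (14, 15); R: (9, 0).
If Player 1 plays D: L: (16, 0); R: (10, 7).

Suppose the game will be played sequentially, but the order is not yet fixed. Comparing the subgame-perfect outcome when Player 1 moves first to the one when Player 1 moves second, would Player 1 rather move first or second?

second

If Player 1 leads: Column's best replies are A→L, B→R, C→L, D→R; Player 1's induced payoffs 3, 4, 14, 10; outcome (C, L), payoffs (14, 15).
If Column leads: Player 1's best replies are L→B, R→D; Column's induced payoffs 11, 7; outcome (B, L), payoffs (19, 11).
Player 1 gets 14 moving first and 19 moving second, so Player 1 prefers to move second.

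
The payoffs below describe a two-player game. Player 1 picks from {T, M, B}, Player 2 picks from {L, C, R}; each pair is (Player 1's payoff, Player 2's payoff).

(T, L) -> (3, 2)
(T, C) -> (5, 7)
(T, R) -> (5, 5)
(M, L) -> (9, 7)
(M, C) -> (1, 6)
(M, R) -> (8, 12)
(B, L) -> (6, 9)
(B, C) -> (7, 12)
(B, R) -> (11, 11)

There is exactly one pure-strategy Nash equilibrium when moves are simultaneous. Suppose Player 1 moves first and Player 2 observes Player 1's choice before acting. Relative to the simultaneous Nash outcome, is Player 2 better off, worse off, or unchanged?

Player 2 best-responds to each possible Player 1 move:
- T → Player 2 plays C (best of 2, 7, 5); Player 1 gets 5.
- M → Player 2 plays R (best of 7, 6, 12); Player 1 gets 8.
- B → Player 2 plays C (best of 9, 12, 11); Player 1 gets 7.
Player 1's induced payoffs are 5, 8, 7, so Player 1 commits to M. Subgame-perfect outcome: (M, R) with payoffs (8, 12).
For the simultaneous game, intersect best replies.
Player 1's best replies: L→M; C→B; R→B.
Player 2's best replies: T→C; M→R; B→C.
The unique mutual best reply is (B, C), giving (7, 12).
Player 2 earns 12 sequentially versus 12 at the Nash outcome: unchanged.

unchanged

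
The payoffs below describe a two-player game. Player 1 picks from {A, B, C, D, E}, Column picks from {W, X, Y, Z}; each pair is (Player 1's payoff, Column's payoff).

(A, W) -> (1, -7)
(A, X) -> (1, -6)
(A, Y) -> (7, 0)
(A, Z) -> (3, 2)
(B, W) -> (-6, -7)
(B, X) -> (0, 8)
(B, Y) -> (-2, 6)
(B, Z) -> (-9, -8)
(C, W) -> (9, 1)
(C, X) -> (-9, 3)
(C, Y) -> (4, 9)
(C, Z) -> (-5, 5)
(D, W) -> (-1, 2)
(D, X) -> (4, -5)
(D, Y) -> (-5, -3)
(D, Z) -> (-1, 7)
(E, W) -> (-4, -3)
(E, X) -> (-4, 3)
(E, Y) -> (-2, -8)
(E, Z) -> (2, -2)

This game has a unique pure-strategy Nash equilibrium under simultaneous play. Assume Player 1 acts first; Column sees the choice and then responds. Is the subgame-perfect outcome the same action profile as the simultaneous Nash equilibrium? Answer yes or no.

no

Solve by backward induction (Player 1 leads).
- A → Column plays Z (best of -7, -6, 0, 2); Player 1 gets 3.
- B → Column plays X (best of -7, 8, 6, -8); Player 1 gets 0.
- C → Column plays Y (best of 1, 3, 9, 5); Player 1 gets 4.
- D → Column plays Z (best of 2, -5, -3, 7); Player 1 gets -1.
- E → Column plays X (best of -3, 3, -8, -2); Player 1 gets -4.
Maximizing over 3, 0, 4, -1, -4, Player 1 chooses C. Subgame-perfect outcome: (C, Y) with payoffs (4, 9).
Now find the simultaneous Nash equilibrium.
Player 1's best replies: W→C; X→D; Y→A; Z→A.
Column's best replies: A→Z; B→X; C→Y; D→Z; E→X.
Only (A, Z) has each player best-responding; Nash payoffs (3, 2).
Sequential outcome (C, Y) differs from the Nash profile (A, Z).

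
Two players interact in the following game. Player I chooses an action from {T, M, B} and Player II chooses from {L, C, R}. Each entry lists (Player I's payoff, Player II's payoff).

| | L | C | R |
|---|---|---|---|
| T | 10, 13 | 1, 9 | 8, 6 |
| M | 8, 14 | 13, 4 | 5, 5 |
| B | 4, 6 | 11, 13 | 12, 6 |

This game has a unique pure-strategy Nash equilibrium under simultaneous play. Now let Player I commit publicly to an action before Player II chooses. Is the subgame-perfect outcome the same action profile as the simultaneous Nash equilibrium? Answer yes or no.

Backward induction with Player I moving first.
- T → Player II plays L (best of 13, 9, 6); Player I gets 10.
- M → Player II plays L (best of 14, 4, 5); Player I gets 8.
- B → Player II plays C (best of 6, 13, 6); Player I gets 11.
Maximizing over 10, 8, 11, Player I chooses B. Subgame-perfect outcome: (B, C) with payoffs (11, 13).
For the simultaneous game, intersect best replies.
Player I's best replies: L→T; C→M; R→B.
Player II's best replies: T→L; M→L; B→C.
The unique mutual best reply is (T, L), giving (10, 13).
Sequential outcome (B, C) differs from the Nash profile (T, L).

no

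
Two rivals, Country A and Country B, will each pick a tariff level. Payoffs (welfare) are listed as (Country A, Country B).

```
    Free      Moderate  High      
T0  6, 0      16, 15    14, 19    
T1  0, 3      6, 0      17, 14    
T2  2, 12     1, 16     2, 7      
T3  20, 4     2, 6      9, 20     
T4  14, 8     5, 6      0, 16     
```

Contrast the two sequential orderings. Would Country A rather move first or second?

If Country A leads: Country B's best replies are T0→High, T1→High, T2→Moderate, T3→High, T4→High; Country A's induced payoffs 14, 17, 1, 9, 0; outcome (T1, High), payoffs (17, 14).
If Country B leads: Country A's best replies are Free→T3, Moderate→T0, High→T1; Country B's induced payoffs 4, 15, 14; outcome (T0, Moderate), payoffs (16, 15).
Country A gets 17 moving first and 16 moving second, so Country A prefers to move first.

first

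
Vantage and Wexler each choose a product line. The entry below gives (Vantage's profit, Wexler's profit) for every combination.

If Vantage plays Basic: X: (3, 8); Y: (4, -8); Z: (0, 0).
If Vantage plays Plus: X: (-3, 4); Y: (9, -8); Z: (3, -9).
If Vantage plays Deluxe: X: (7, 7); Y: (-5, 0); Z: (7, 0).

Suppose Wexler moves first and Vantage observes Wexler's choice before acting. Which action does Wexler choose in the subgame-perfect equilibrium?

X

Work backward from Vantage's decision.
- X: BR = Deluxe, leader payoff 7.
- Y: BR = Plus, leader payoff -8.
- Z: BR = Deluxe, leader payoff 0.
Among 7, -8, 0, the best is 7 at X. Subgame-perfect outcome: (Deluxe, X) with payoffs (7, 7).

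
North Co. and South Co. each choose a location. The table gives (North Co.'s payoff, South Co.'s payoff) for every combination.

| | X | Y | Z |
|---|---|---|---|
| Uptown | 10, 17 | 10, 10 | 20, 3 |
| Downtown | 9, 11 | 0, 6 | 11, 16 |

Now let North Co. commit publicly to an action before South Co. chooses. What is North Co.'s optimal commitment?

Solve by backward induction (North Co. leads).
- Uptown → South Co. plays X (best of 17, 10, 3); North Co. gets 10.
- Downtown → South Co. plays Z (best of 11, 6, 16); North Co. gets 11.
Maximizing over 10, 11, North Co. chooses Downtown. Subgame-perfect outcome: (Downtown, Z) with payoffs (11, 16).

Downtown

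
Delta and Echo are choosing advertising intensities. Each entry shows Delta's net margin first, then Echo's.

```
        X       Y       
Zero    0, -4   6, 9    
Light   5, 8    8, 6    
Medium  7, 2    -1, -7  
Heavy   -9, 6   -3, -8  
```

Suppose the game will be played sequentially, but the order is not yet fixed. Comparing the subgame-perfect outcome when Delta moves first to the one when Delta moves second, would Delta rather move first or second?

second

If Delta leads: Echo's best replies are Zero→Y, Light→X, Medium→X, Heavy→X; Delta's induced payoffs 6, 5, 7, -9; outcome (Medium, X), payoffs (7, 2).
If Echo leads: Delta's best replies are X→Medium, Y→Light; Echo's induced payoffs 2, 6; outcome (Light, Y), payoffs (8, 6).
Delta gets 7 moving first and 8 moving second, so Delta prefers to move second.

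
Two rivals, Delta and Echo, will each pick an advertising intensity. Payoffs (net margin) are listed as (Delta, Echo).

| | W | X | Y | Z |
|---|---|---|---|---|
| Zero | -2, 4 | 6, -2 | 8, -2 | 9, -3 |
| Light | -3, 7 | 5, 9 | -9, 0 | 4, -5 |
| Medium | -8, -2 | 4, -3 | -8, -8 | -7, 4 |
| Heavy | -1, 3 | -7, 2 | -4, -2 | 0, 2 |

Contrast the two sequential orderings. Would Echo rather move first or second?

second

If Delta leads: Echo's best replies are Zero→W, Light→X, Medium→Z, Heavy→W; Delta's induced payoffs -2, 5, -7, -1; outcome (Light, X), payoffs (5, 9).
If Echo leads: Delta's best replies are W→Heavy, X→Zero, Y→Zero, Z→Zero; Echo's induced payoffs 3, -2, -2, -3; outcome (Heavy, W), payoffs (-1, 3).
Echo gets 3 moving first and 9 moving second, so Echo prefers to move second.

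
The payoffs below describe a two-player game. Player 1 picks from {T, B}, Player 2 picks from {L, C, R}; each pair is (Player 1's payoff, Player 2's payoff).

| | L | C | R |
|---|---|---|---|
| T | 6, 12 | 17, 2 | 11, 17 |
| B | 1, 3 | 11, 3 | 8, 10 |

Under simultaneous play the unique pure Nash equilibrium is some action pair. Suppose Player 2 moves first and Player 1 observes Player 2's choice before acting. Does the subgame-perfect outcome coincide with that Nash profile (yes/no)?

yes

Backward induction with Player 2 moving first.
- L: BR = T, leader payoff 12.
- C: BR = T, leader payoff 2.
- R: BR = T, leader payoff 17.
Maximizing over 12, 2, 17, Player 2 chooses R. Subgame-perfect outcome: (T, R) with payoffs (11, 17).
Now find the simultaneous Nash equilibrium.
Player 1's best replies: L→T; C→T; R→T.
Player 2's best replies: T→R; B→R.
The unique mutual best reply is (T, R), giving (11, 17).
Sequential outcome (T, R) coincides with the Nash profile (T, R).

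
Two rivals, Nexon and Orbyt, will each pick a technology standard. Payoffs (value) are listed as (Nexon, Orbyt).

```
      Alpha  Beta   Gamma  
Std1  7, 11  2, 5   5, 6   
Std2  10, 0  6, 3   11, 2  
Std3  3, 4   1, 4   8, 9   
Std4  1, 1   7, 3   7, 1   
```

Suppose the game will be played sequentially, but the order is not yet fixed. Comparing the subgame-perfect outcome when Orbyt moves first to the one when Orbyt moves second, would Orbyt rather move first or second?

If Nexon leads: Orbyt's best replies are Std1→Alpha, Std2→Beta, Std3→Gamma, Std4→Beta; Nexon's induced payoffs 7, 6, 8, 7; outcome (Std3, Gamma), payoffs (8, 9).
If Orbyt leads: Nexon's best replies are Alpha→Std2, Beta→Std4, Gamma→Std2; Orbyt's induced payoffs 0, 3, 2; outcome (Std4, Beta), payoffs (7, 3).
Orbyt gets 3 moving first and 9 moving second, so Orbyt prefers to move second.

second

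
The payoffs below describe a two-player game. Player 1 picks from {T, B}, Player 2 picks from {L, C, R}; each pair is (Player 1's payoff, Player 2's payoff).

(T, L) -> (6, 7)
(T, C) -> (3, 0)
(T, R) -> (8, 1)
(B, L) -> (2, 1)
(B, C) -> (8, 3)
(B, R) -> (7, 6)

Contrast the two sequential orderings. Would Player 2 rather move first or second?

If Player 1 leads: Player 2's best replies are T→L, B→R; Player 1's induced payoffs 6, 7; outcome (B, R), payoffs (7, 6).
If Player 2 leads: Player 1's best replies are L→T, C→B, R→T; Player 2's induced payoffs 7, 3, 1; outcome (T, L), payoffs (6, 7).
Player 2 gets 7 moving first and 6 moving second, so Player 2 prefers to move first.

first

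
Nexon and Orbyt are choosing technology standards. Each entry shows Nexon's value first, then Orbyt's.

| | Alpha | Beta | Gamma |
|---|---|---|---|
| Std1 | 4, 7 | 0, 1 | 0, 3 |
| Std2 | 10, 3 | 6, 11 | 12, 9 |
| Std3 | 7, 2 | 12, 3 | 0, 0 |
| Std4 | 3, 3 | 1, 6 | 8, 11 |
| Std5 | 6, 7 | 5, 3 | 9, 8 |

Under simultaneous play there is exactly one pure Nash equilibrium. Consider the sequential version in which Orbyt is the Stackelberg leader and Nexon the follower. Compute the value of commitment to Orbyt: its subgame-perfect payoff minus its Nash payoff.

Backward induction with Orbyt moving first.
- Alpha → Nexon plays Std2 (best of 4, 10, 7, 3, 6); Orbyt gets 3.
- Beta → Nexon plays Std3 (best of 0, 6, 12, 1, 5); Orbyt gets 3.
- Gamma → Nexon plays Std2 (best of 0, 12, 0, 8, 9); Orbyt gets 9.
Among 3, 3, 9, the best is 9 at Gamma. Subgame-perfect outcome: (Std2, Gamma) with payoffs (12, 9).
For the simultaneous game, intersect best replies.
Nexon's best replies: Alpha→Std2; Beta→Std3; Gamma→Std2.
Orbyt's best replies: Std1→Alpha; Std2→Beta; Std3→Beta; Std4→Gamma; Std5→Gamma.
The unique mutual best reply is (Std3, Beta), giving (12, 3).
Orbyt's commitment gain: 9 − 3 = 6.

6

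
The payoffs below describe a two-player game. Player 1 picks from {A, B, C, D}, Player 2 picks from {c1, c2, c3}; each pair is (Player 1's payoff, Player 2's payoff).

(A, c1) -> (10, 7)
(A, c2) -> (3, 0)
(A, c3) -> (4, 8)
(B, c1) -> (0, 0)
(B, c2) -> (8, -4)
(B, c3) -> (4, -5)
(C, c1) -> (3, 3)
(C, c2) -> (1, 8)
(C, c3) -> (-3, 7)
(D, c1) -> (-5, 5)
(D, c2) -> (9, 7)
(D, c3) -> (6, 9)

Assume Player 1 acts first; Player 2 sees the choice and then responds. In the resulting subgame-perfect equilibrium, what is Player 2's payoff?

9

Work backward from Player 2's decision.
- A → Player 2 plays c3 (best of 7, 0, 8); Player 1 gets 4.
- B → Player 2 plays c1 (best of 0, -4, -5); Player 1 gets 0.
- C → Player 2 plays c2 (best of 3, 8, 7); Player 1 gets 1.
- D → Player 2 plays c3 (best of 5, 7, 9); Player 1 gets 6.
Player 1's induced payoffs are 4, 0, 1, 6, so Player 1 commits to D. Subgame-perfect outcome: (D, c3) with payoffs (6, 9).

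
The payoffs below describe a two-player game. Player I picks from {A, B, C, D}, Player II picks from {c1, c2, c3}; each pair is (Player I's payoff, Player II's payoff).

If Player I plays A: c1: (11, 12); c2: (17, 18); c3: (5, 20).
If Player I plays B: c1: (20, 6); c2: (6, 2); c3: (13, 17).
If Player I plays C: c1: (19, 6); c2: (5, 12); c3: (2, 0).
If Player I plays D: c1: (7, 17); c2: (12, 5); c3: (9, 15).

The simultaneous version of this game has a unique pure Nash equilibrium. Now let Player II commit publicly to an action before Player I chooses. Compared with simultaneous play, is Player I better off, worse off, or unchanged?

better off

Backward induction with Player II moving first.
- c1: Player I compares 11, 20, 19, 7 and picks B; Player II would get 6.
- c2: Player I compares 17, 6, 5, 12 and picks A; Player II would get 18.
- c3: Player I compares 5, 13, 2, 9 and picks B; Player II would get 17.
Maximizing over 6, 18, 17, Player II chooses c2. Subgame-perfect outcome: (A, c2) with payoffs (17, 18).
Now find the simultaneous Nash equilibrium.
Player I's best replies: c1→B; c2→A; c3→B.
Player II's best replies: A→c3; B→c3; C→c2; D→c1.
The unique mutual best reply is (B, c3), giving (13, 17).
Player I earns 17 sequentially versus 13 at the Nash outcome: better off.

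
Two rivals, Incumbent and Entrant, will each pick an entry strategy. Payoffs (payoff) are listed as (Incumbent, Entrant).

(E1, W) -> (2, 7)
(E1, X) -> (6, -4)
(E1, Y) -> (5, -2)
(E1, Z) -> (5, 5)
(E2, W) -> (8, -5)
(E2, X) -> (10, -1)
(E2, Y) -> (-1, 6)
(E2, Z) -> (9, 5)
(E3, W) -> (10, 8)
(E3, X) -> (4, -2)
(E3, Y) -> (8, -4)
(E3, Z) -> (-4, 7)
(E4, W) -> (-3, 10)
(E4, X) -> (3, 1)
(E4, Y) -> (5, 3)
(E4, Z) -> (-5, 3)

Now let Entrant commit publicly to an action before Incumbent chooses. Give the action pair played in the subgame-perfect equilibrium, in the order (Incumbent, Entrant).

Work backward from Incumbent's decision.
- W: Incumbent compares 2, 8, 10, -3 and picks E3; Entrant would get 8.
- X: Incumbent compares 6, 10, 4, 3 and picks E2; Entrant would get -1.
- Y: Incumbent compares 5, -1, 8, 5 and picks E3; Entrant would get -4.
- Z: Incumbent compares 5, 9, -4, -5 and picks E2; Entrant would get 5.
Entrant's induced payoffs are 8, -1, -4, 5, so Entrant commits to W. Subgame-perfect outcome: (E3, W) with payoffs (10, 8).

(E3, W)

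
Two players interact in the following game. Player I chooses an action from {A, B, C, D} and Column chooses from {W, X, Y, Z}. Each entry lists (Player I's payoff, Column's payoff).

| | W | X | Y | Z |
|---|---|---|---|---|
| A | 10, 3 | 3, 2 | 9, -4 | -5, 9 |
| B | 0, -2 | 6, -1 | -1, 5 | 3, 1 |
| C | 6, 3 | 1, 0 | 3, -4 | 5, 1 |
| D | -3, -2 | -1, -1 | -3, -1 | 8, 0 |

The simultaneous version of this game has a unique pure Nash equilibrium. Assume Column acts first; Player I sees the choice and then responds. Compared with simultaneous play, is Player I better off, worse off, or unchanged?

better off

Backward induction with Column moving first.
- W: BR = A, leader payoff 3.
- X: BR = B, leader payoff -1.
- Y: BR = A, leader payoff -4.
- Z: BR = D, leader payoff 0.
Among 3, -1, -4, 0, the best is 3 at W. Subgame-perfect outcome: (A, W) with payoffs (10, 3).
Under simultaneous play:
Player I's best replies: W→A; X→B; Y→A; Z→D.
Column's best replies: A→Z; B→Y; C→W; D→Z.
The unique mutual best reply is (D, Z), giving (8, 0).
Player I earns 10 sequentially versus 8 at the Nash outcome: better off.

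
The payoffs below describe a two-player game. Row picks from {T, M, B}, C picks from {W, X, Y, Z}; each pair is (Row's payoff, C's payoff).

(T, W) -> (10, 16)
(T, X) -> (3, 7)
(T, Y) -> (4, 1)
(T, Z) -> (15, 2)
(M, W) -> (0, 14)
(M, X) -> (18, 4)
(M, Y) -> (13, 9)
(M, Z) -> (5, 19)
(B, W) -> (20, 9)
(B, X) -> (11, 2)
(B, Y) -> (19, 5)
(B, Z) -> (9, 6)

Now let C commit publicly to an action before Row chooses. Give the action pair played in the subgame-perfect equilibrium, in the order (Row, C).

(B, W)

Backward induction with C moving first.
- W: Row compares 10, 0, 20 and picks B; C would get 9.
- X: Row compares 3, 18, 11 and picks M; C would get 4.
- Y: Row compares 4, 13, 19 and picks B; C would get 5.
- Z: Row compares 15, 5, 9 and picks T; C would get 2.
Among 9, 4, 5, 2, the best is 9 at W. Subgame-perfect outcome: (B, W) with payoffs (20, 9).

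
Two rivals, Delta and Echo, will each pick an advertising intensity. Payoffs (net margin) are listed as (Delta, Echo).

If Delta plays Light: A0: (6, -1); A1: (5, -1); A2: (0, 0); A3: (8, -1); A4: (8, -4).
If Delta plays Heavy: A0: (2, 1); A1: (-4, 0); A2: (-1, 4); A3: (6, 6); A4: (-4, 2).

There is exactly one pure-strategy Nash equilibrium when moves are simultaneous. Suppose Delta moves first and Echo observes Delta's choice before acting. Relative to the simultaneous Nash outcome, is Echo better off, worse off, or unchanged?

better off

Work backward from Echo's decision.
- Light → Echo plays A2 (best of -1, -1, 0, -1, -4); Delta gets 0.
- Heavy → Echo plays A3 (best of 1, 0, 4, 6, 2); Delta gets 6.
Maximizing over 0, 6, Delta chooses Heavy. Subgame-perfect outcome: (Heavy, A3) with payoffs (6, 6).
Under simultaneous play:
Delta's best replies: A0→Light; A1→Light; A2→Light; A3→Light; A4→Light.
Echo's best replies: Light→A2; Heavy→A3.
Only (Light, A2) has each player best-responding; Nash payoffs (0, 0).
Echo earns 6 sequentially versus 0 at the Nash outcome: better off.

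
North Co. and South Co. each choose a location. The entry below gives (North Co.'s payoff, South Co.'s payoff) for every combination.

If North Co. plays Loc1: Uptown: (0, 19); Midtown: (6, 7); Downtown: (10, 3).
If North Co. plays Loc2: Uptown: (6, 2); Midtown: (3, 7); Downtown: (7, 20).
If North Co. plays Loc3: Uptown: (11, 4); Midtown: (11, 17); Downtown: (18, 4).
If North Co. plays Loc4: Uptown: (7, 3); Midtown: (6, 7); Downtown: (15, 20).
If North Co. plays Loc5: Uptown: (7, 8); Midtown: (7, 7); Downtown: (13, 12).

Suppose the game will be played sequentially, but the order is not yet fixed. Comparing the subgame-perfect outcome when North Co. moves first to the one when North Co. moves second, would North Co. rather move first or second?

If North Co. leads: South Co.'s best replies are Loc1→Uptown, Loc2→Downtown, Loc3→Midtown, Loc4→Downtown, Loc5→Downtown; North Co.'s induced payoffs 0, 7, 11, 15, 13; outcome (Loc4, Downtown), payoffs (15, 20).
If South Co. leads: North Co.'s best replies are Uptown→Loc3, Midtown→Loc3, Downtown→Loc3; South Co.'s induced payoffs 4, 17, 4; outcome (Loc3, Midtown), payoffs (11, 17).
North Co. gets 15 moving first and 11 moving second, so North Co. prefers to move first.

first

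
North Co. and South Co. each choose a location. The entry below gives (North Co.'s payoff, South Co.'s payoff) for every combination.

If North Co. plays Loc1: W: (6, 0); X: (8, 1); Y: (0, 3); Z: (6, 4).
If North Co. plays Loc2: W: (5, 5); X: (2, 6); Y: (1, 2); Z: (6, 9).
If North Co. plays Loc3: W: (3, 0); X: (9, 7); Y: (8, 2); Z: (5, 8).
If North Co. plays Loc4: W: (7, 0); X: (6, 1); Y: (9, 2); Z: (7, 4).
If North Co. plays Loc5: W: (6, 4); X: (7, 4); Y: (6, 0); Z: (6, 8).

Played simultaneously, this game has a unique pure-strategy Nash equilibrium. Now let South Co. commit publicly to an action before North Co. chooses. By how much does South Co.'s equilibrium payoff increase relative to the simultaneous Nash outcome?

3

Work backward from North Co.'s decision.
- W → North Co. plays Loc4 (best of 6, 5, 3, 7, 6); South Co. gets 0.
- X → North Co. plays Loc3 (best of 8, 2, 9, 6, 7); South Co. gets 7.
- Y → North Co. plays Loc4 (best of 0, 1, 8, 9, 6); South Co. gets 2.
- Z → North Co. plays Loc4 (best of 6, 6, 5, 7, 6); South Co. gets 4.
South Co.'s induced payoffs are 0, 7, 2, 4, so South Co. commits to X. Subgame-perfect outcome: (Loc3, X) with payoffs (9, 7).
Under simultaneous play:
North Co.'s best replies: W→Loc4; X→Loc3; Y→Loc4; Z→Loc4.
South Co.'s best replies: Loc1→Z; Loc2→Z; Loc3→Z; Loc4→Z; Loc5→Z.
Only (Loc4, Z) has each player best-responding; Nash payoffs (7, 4).
South Co.'s commitment gain: 7 − 4 = 3.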